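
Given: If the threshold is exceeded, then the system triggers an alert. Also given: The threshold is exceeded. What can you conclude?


Modus ponens: P → Q, P ⊢ Q
P: the threshold is exceeded
Q: the system triggers an alert
We have P → Q and P is true.
By modus ponens, Q must be true.

The system triggers an alert


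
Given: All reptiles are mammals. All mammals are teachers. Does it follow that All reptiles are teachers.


Premise 1: All reptiles are mammals.
Premise 2: All mammals are teachers.
Conclusion: All reptiles are teachers.
Barbara syllogism (AAA-1): All A are B, All B are C → All A are C.
Middle term (mammals) distributed in premise 2.

Valid


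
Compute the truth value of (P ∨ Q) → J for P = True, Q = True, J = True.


P = True, Q = True, J = True
Step 1: P ∨ Q = True OR True = True
Step 2: (True) → J: false only when antecedent=True and J=False.
Result: True

True


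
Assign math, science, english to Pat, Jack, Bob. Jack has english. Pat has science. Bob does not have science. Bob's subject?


From clues:
  Jack → english
  Pat → science
By elimination, Bob gets the remaining.

math


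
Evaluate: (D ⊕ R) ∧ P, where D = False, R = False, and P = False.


D = False, R = False, P = False
Step 1: D ⊕ R = False XOR False = False
Step 2: False ∧ P = False AND False = False
XOR true when exactly one of D,R is true; then AND with P.

False


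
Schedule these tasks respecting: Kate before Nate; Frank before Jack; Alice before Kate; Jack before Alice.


Constraints: Kate before Nate; Frank before Jack; Alice before Kate; Jack before Alice
Method: repeatedly schedule the remaining task that has no remaining task required before it.
  Step 1: remaining {Kate, Frank, Alice, Jack, Nate}; every task except Frank still has a predecessor pending → schedule Frank.
  Step 2: remaining {Kate, Alice, Jack, Nate}; every task except Jack still has a predecessor pending → schedule Jack.
  Step 3: remaining {Kate, Alice, Nate}; every task except Alice still has a predecessor pending → schedule Alice.
  Step 4: remaining {Kate, Nate}; every task except Kate still has a predecessor pending → schedule Kate.
  Step 5: only Nate remains → schedule Nate.
Resulting order:

Frank → Jack → Alice → Kate → Nate


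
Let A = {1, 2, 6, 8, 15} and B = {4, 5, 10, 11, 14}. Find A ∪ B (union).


A = {1, 2, 6, 8, 15}
B = {4, 5, 10, 11, 14}
Operation: union
All elements combined: 1, 2, 4, 5, 6, 8, 10, 11, 14, 15

{1, 2, 4, 5, 6, 8, 10, 11, 14, 15}


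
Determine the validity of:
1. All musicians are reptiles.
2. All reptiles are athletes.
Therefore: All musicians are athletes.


Premise 1: All musicians are reptiles.
Premise 2: All reptiles are athletes.
Conclusion: All musicians are athletes.
Barbara syllogism (AAA-1): All A are B, All B are C → All A are C.
Middle term (reptiles) distributed in premise 2.

Valid


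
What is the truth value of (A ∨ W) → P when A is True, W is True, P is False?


A = True, W = True, P = False
Step 1: A ∨ W = True OR True = True
Step 2: (True) → P: false only when antecedent=True and P=False.
Result: False

False


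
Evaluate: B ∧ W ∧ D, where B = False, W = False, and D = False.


B = False, W = False, D = False
Step 1: B ∧ W = False AND False = False
Step 2: (False) ∧ D = (False) AND False = False
AND is true only when ALL operands are true.

False


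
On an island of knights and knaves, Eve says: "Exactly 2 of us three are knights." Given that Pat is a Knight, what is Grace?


Eve claims exactly 2 knights among Eve, Pat, Grace.
Given: Pat is a Knight.

Case 1: Eve is a Knight (tells truth)
  Then exactly 2 of the three are knights.
  Counting Eve, Pat: 2 knight(s) so far. Need 0 more → Grace = Knave.
Case 2: Eve is a Knave (lies)
  Then the count is NOT 2.
  If Grace = Knight, count = 2 = 2 → claim would be true, contradicts lie.
  If Grace = Knave, count = 1 ≠ 2 → lie confirmed ✓

Grace is a Knave.

Knave


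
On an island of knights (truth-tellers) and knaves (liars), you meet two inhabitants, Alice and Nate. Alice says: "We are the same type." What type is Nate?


Alice says: "We are the same type."
Case 1: Alice is a Knight (truth-teller)
  Statement is true → they ARE the same → Nate is also a Knight
Case 2: Alice is a Knave (liar)
  Statement is false → they are NOT the same → Nate is a Knight
In both cases, Nate is a Knight.

Knight


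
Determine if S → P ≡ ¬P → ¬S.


Expression 1: S → P
Expression 2: ¬P → ¬S
Truth table (S P | Expr1 Expr2):
  T T |   T     T
  T F |   F     F
  F T |   T     T
  F F |   T     T
All 4 rows agree, so the expressions are logically equivalent.

Yes


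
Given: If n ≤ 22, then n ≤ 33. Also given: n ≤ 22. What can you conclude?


Modus ponens: P → Q, P ⊢ Q
P: n ≤ 22
Q: n ≤ 33
We have P → Q and P is true.
By modus ponens, Q must be true.

n ≤ 33


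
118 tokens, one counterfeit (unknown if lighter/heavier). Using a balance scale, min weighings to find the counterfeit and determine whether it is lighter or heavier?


Let n = 118. 236 possibilities (n tokens × lighter/heavier); each weighing has 3 outcomes.
Bound for k weighings: say the first weighing puts j tokens on each pan. If it tips, the 2j weighed tokens remain suspects (each with a known direction) and k-1 weighings give 3^(k-1) outcomes; 3^(k-1) is odd, so 2j ≤ 3^(k-1) - 1. If it balances, the n - 2j unweighed tokens remain with direction unknown: 2(n - 2j) ≤ 3^(k-1) - 1 by the same parity argument. Adding, n ≤ (3^(k-1) - 1) + (3^(k-1) - 1)/2 = (3^k - 3)/2, and the classical three-group strategy achieves this (3 tokens in 2 weighings, 12 in 3, 39 in 4, 120 in 5).
So we need the smallest k with (3^k - 3)/2 ≥ 118.
k = 4: (3^4 - 3)/2 = 39 < 118 ✗
k = 5: (3^5 - 3)/2 = 120 ≥ 118 ✓

5


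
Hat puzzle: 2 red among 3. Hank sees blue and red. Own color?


Total red = 2, seen red = 1
Own red = 2 - 1 = 1
Hank's hat is red.

red


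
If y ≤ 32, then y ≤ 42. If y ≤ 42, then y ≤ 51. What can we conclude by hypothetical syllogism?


Hypothetical syllogism: P → Q, Q → R ⊢ P → R
Premise 1: y ≤ 32 → y ≤ 42
Premise 2: y ≤ 42 → y ≤ 51
Chain the implications: the middle term (y ≤ 42) links the two.
Conclusion: If y ≤ 32, then y ≤ 51.

If y ≤ 32, then y ≤ 51.


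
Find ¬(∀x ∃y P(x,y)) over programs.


Original: ∀x ∃y P(x,y)
Rule: ¬∀→∃, ¬∃→∀, negate predicate.
Negation: ∃x ∀y ¬P(x,y)

∃x ∀y ¬P(x,y)


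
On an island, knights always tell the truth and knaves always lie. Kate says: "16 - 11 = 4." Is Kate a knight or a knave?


Statement: "16 - 11 = 4."
Actual: 16 - 11 = 5
Claimed: 4
Statement is FALSE → Kate lies → Knave

Knave


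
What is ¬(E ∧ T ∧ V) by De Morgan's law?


De Morgan's law: ¬(P ∧ Q ∧ R) ≡ ¬P ∨ ¬Q ∨ ¬R
¬(E ∧ T ∧ V) = ¬E ∨ ¬T ∨ ¬V

¬E ∨ ¬T ∨ ¬V


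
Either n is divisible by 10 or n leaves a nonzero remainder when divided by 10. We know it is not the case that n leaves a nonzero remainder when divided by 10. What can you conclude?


Disjunctive syllogism: P ∨ Q, ¬P ⊢ Q
Disjunction: n is divisible by 10 ∨ n leaves a nonzero remainder when divided by 10
We know it is not the case that n leaves a nonzero remainder when divided by 10.
By disjunctive syllogism, the other disjunct must be true.

n is divisible by 10


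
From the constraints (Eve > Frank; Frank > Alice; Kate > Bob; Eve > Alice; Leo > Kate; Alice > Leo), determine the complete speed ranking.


Constraints: Eve > Frank; Frank > Alice; Kate > Bob; Eve > Alice; Leo > Kate; Alice > Leo
Method: at each step, the next-highest is the one remaining person who never appears on the smaller side of a constraint between remaining people.
  Step 1: remaining {Kate, Alice, Eve, Frank, Bob, Leo}; on the smaller side: {Kate, Alice, Frank, Bob, Leo} → Eve is next (Eve > Frank; Eve > Alice).
  Step 2: remaining {Kate, Alice, Frank, Bob, Leo}; on the smaller side: {Kate, Alice, Bob, Leo} → Frank is next (Frank > Alice).
  Step 3: remaining {Kate, Alice, Bob, Leo}; on the smaller side: {Kate, Bob, Leo} → Alice is next (Alice > Leo).
  Step 4: remaining {Kate, Bob, Leo}; on the smaller side: {Kate, Bob} → Leo is next (Leo > Kate).
  Step 5: remaining {Kate, Bob}; on the smaller side: {Bob} → Kate is next (Kate > Bob).
  Step 6: only Bob remains → lowest.
Final ranking (highest to lowest):

Eve > Frank > Alice > Leo > Kate > Bob


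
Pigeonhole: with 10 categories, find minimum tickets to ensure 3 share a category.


Pigeonhole: to guarantee k in one of n categories, need (k-1)×n + 1.
k = 3, n = 10
Minimum = (3-1) × 10 + 1 = 2 × 10 + 1

21


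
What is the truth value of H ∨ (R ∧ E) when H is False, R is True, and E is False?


H = False, R = True, E = False
Step 1: R ∧ E = True AND False = False
Step 2: H ∨ False = False OR False = False
AND evaluated first (higher precedence); then OR applied.

False


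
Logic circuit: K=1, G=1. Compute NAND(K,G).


K AND G = 1
NOT(1) = 0

0


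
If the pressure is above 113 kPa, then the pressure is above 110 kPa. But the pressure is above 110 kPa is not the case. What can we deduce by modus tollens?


Modus tollens: P → Q, ¬Q ⊢ ¬P
P: the pressure is above 113 kPa
Q: the pressure is above 110 kPa
We have P → Q and Q is false.
By modus tollens, P must be false.

It is not the case that the pressure is above 113 kPa


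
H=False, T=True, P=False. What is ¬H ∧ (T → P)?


H = False, T = True, P = False
Expression: ¬H ∧ (T → P)
Step 1: ¬H = NOT False = True
Step 2: T → P = True → False (false only if T=True, P=False) = False
Step 3: (True) ∧ (False) = True AND False = False

False


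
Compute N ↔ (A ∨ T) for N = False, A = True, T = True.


N = False, A = True, T = True
Step 1: A ∨ T = True OR True = True
Step 2: N ↔ (True): true when both sides have same truth value.
Result: False ↔ True = False

False


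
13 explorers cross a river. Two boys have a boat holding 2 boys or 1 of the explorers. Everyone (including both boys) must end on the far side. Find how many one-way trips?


Per crossing of one of the explorers: boys→, one←, one of the explorers→, one← = 4 trips
13 × 4 = 52, + 1 final boys→ = 53
Minimum trips = 53

53


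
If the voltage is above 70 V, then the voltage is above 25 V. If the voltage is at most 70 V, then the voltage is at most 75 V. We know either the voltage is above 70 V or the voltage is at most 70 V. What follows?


Constructive dilemma: (P → Q) ∧ (R → S), P ∨ R ⊢ Q ∨ S
Premise 1: the voltage is above 70 V → the voltage is above 25 V
Premise 2: the voltage is at most 70 V → the voltage is at most 75 V
Premise 3: the voltage is above 70 V ∨ the voltage is at most 70 V
Case 1: Assuming the voltage is above 70 V, then by Premise 1, the voltage is above 25 V.
Case 2: Assuming the voltage is at most 70 V, then by Premise 2, the voltage is at most 75 V.
Since one of the voltage is above 70 V or the voltage is at most 70 V must hold, we get the voltage is above 25 V or the voltage is at most 75 V.

The voltage is above 25 V or the voltage is at most 75 V.


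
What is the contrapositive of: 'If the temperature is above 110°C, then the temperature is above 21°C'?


Original: If the temperature is above 110°C, then the temperature is above 21°C
Contrapositive: If ¬Q, then ¬P
Negate Q: not (the temperature is above 21°C)
Negate P: not (the temperature is above 110°C)

If not (the temperature is above 21°C), then not (the temperature is above 110°C).


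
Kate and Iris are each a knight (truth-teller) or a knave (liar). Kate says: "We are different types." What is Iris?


Kate says: "We are different types."
Case 1: Kate is a Knight (truth-teller)
  Statement is true → they ARE different → Iris is a Knave
Case 2: Kate is a Knave (liar)
  Statement is false → they are NOT different → Iris is a Knave
In both cases, Iris is a Knave.

Knave


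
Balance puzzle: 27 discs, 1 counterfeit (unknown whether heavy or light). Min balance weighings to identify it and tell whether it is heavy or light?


Let n = 27. 54 possibilities (n discs × lighter/heavier); each weighing has 3 outcomes.
Bound for k weighings: say the first weighing puts j discs on each pan. If it tips, the 2j weighed discs remain suspects (each with a known direction) and k-1 weighings give 3^(k-1) outcomes; 3^(k-1) is odd, so 2j ≤ 3^(k-1) - 1. If it balances, the n - 2j unweighed discs remain with direction unknown: 2(n - 2j) ≤ 3^(k-1) - 1 by the same parity argument. Adding, n ≤ (3^(k-1) - 1) + (3^(k-1) - 1)/2 = (3^k - 3)/2, and the classical three-group strategy achieves this (3 discs in 2 weighings, 12 in 3, 39 in 4, 120 in 5).
So we need the smallest k with (3^k - 3)/2 ≥ 27.
k = 3: (3^3 - 3)/2 = 12 < 27 ✗
k = 4: (3^4 - 3)/2 = 39 ≥ 27 ✓

4


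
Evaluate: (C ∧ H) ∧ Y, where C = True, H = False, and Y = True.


C = True, H = False, Y = True
Step 1: C ∧ H = True AND False = False
Step 2: False ∧ Y = False AND True = False
AND is true only when ALL operands are true.

False


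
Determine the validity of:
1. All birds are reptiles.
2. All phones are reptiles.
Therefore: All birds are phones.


Premise 1: All birds are reptiles.
Premise 2: All phones are reptiles.
Conclusion: All birds are phones.
Fallacy: undistributed middle. reptiles is predicate in both.
Counterexample: birds and phones could be disjoint subsets of reptiles.

Invalid


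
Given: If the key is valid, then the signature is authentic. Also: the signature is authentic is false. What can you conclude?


Modus tollens: P → Q, ¬Q ⊢ ¬P
P: the key is valid
Q: the signature is authentic
We have P → Q and Q is false.
By modus tollens, P must be false.

It is not the case that the key is valid


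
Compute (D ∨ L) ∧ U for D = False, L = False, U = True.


D = False, L = False, U = True
Step 1: D ∨ L = False OR False = False
Step 2: False ∧ U = False AND True = False
OR is true when at least one operand is true; AND requires both.

False


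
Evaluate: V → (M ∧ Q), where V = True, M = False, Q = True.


V = True, M = False, Q = True
Step 1: M ∧ Q = False AND True = False
Step 2: V → (False): false only when V=True and consequent=False.
Result: False

False


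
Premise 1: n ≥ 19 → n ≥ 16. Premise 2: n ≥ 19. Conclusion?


Modus ponens: P → Q, P ⊢ Q
P: n ≥ 19
Q: n ≥ 16
We have P → Q and P is true.
By modus ponens, Q must be true.

n ≥ 16


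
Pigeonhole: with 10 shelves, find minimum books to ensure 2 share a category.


Pigeonhole: to guarantee k in one of n categories, need (k-1)×n + 1.
k = 2, n = 10
Minimum = (2-1) × 10 + 1 = 1 × 10 + 1

11


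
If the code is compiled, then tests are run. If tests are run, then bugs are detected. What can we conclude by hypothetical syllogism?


Hypothetical syllogism: P → Q, Q → R ⊢ P → R
Premise 1: the code is compiled → tests are run
Premise 2: tests are run → bugs are detected
Chain the implications: the middle term (tests are run) links the two.
Conclusion: If the code is compiled, then bugs are detected.

If the code is compiled, then bugs are detected.


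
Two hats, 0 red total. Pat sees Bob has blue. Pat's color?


Total red = 0, Bob = blue
Red accounted for: 0
Remaining for Pat: 0
Pat's hat is blue.

blue


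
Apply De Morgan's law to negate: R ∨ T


De Morgan's law: ¬(P ∨ Q) ≡ ¬P ∧ ¬Q
¬(R ∨ T) = ¬R ∧ ¬T

¬R ∧ ¬T


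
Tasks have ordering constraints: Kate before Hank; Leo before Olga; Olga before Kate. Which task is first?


Constraints: Kate before Hank; Leo before Olga; Olga before Kate
The first task can have nothing scheduled before it, so it must never appear on the right of a 'before'.
Tasks appearing after some 'before': Hank, Olga, Kate.
The only task not in that list is Leo → it is first.

Leo


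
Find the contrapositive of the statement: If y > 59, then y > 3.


Original: If y > 59, then y > 3
Contrapositive: If ¬Q, then ¬P
Negate Q: not (y > 3)
Negate P: not (y > 59)

If not (y > 3), then not (y > 59).


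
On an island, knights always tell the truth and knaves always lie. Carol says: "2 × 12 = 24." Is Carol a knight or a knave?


Statement: "2 × 12 = 24."
Actual: 2 × 12 = 24
Claimed: 24
Statement is TRUE → Carol tells the truth → Knight

Knight


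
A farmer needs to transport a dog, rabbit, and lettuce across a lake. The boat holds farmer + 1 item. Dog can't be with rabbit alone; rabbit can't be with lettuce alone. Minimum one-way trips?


1. farmer+rabbit → 2. farmer ← 3. farmer+dog → 4. farmer+rabbit ← 5. farmer+lettuce → 6. farmer ← 7. farmer+rabbit →
Minimum trips = 7

7


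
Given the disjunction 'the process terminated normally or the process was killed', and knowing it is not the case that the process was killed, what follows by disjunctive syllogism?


Disjunctive syllogism: P ∨ Q, ¬P ⊢ Q
Disjunction: the process terminated normally ∨ the process was killed
We know it is not the case that the process was killed.
By disjunctive syllogism, the other disjunct must be true.

The process terminated normally


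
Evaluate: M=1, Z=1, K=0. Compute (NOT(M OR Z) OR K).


M OR Z = 1
NOT(1) = 0
0 OR 0 = 0

0


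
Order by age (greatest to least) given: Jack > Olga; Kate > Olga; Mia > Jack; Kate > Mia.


Constraints: Jack > Olga; Kate > Olga; Mia > Jack; Kate > Mia
Method: at each step, the next-highest is the one remaining person who never appears on the smaller side of a constraint between remaining people.
  Step 1: remaining {Olga, Jack, Mia, Kate}; on the smaller side: {Olga, Jack, Mia} → Kate is next (Kate > Olga; Kate > Mia).
  Step 2: remaining {Olga, Jack, Mia}; on the smaller side: {Olga, Jack} → Mia is next (Mia > Jack).
  Step 3: remaining {Olga, Jack}; on the smaller side: {Olga} → Jack is next (Jack > Olga).
  Step 4: only Olga remains → lowest.
Final ranking (highest to lowest):

Kate > Mia > Jack > Olga


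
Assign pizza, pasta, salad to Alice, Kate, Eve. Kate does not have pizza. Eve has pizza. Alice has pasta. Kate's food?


From clues:
  Eve → pizza
  Alice → pasta
By elimination, Kate gets the remaining.

salad


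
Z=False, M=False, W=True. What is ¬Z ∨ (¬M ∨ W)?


Z = False, M = False, W = True
Expression: ¬Z ∨ (¬M ∨ W)
Step 1: ¬M = NOT False = True
Step 2: ¬M ∨ W = True OR True = True
Step 3: ¬Z = NOT False = True
Step 4: (True) ∨ (True) = True OR True = True

True


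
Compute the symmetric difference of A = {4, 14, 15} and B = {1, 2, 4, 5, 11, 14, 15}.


A = {4, 14, 15}
B = {1, 2, 4, 5, 11, 14, 15}
Operation: symmetric difference
In A only: [], in B only: [1, 2, 5, 11]

{1, 2, 5, 11}


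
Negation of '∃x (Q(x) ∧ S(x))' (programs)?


Original: ∃x (Q(x) ∧ S(x))
Rule: ¬∀→∃, ¬∃→∀, negate predicate.
Negation: ∀x (¬Q(x) ∨ ¬S(x))

∀x (¬Q(x) ∨ ¬S(x))


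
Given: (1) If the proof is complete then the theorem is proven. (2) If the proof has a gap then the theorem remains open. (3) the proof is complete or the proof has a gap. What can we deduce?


Constructive dilemma: (P → Q) ∧ (R → S), P ∨ R ⊢ Q ∨ S
Premise 1: the proof is complete → the theorem is proven
Premise 2: the proof has a gap → the theorem remains open
Premise 3: the proof is complete ∨ the proof has a gap
Case 1: Assuming the proof is complete, then by Premise 1, the theorem is proven.
Case 2: Assuming the proof has a gap, then by Premise 2, the theorem remains open.
Since one of the proof is complete or the proof has a gap must hold, we get the theorem is proven or the theorem remains open.

The theorem is proven or the theorem remains open.


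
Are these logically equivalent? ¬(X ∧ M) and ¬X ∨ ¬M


Expression 1: ¬(X ∧ M)
Expression 2: ¬X ∨ ¬M
Truth table (X M | Expr1 Expr2):
  T T |   F     F
  T F |   T     T
  F T |   T     T
  F F |   T     T
All 4 rows agree, so the expressions are logically equivalent.

Yes


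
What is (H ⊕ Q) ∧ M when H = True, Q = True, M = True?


H = True, Q = True, M = True
Step 1: H ⊕ Q = True XOR True = False
Step 2: False ∧ M = False AND True = False
XOR true when exactly one of H,Q is true; then AND with M.

False


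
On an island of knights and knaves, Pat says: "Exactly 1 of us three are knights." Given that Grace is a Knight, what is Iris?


Pat claims exactly 1 knights among Pat, Grace, Iris.
Given: Grace is a Knight.

Case 1: Pat is a Knight (tells truth)
  Then exactly 1 of the three are knights.
  Counting Pat, Grace: 2 knight(s) so far. Need -1 more → impossible.
Case 2: Pat is a Knave (lies)
  Then the count is NOT 1.
  If Iris = Knave, count = 1 = 1 → claim would be true, contradicts lie.
  If Iris = Knight, count = 2 ≠ 1 → lie confirmed ✓

Iris is a Knight.

Knight


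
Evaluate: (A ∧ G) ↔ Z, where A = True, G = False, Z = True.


A = True, G = False, Z = True
Step 1: A ∧ G = True AND False = False
Step 2: (False) ↔ Z: true when both sides have same truth value.
Result: False ↔ True = False

False


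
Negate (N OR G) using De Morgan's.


De Morgan's law: ¬(P ∨ Q) ≡ ¬P ∧ ¬Q
¬(N ∨ G) = ¬N ∧ ¬G

¬N ∧ ¬G


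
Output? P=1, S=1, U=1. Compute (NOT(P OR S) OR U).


P OR S = 1
NOT(1) = 0
0 OR 1 = 1

1


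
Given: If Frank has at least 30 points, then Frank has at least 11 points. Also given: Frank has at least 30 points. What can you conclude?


Modus ponens: P → Q, P ⊢ Q
P: Frank has at least 30 points
Q: Frank has at least 11 points
We have P → Q and P is true.
By modus ponens, Q must be true.

Frank has at least 11 points


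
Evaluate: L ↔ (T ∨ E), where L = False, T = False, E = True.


L = False, T = False, E = True
Step 1: T ∨ E = False OR True = True
Step 2: L ↔ (True): true when both sides have same truth value.
Result: False ↔ True = False

False


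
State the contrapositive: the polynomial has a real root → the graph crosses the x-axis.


Original: If the polynomial has a real root, then the graph crosses the x-axis
Contrapositive: If ¬Q, then ¬P
Negate Q: not (the graph crosses the x-axis)
Negate P: not (the polynomial has a real root)

If not (the graph crosses the x-axis), then not (the polynomial has a real root).


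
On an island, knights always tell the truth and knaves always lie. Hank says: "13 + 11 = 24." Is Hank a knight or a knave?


Statement: "13 + 11 = 24."
Actual: 13 + 11 = 24
Claimed: 24
Statement is TRUE → Hank tells the truth → Knight

Knight


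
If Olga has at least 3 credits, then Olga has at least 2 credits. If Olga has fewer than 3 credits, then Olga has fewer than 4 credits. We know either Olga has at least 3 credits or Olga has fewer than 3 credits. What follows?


Constructive dilemma: (P → Q) ∧ (R → S), P ∨ R ⊢ Q ∨ S
Premise 1: Olga has at least 3 credits → Olga has at least 2 credits
Premise 2: Olga has fewer than 3 credits → Olga has fewer than 4 credits
Premise 3: Olga has at least 3 credits ∨ Olga has fewer than 3 credits
Case 1: Assuming Olga has at least 3 credits, then by Premise 1, Olga has at least 2 credits.
Case 2: Assuming Olga has fewer than 3 credits, then by Premise 2, Olga has fewer than 4 credits.
Since one of Olga has at least 3 credits or Olga has fewer than 3 credits must hold, we get Olga has at least 2 credits or Olga has fewer than 4 credits.

Olga has at least 2 credits or Olga has fewer than 4 credits.


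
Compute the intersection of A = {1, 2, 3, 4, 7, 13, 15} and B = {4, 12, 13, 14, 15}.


A = {1, 2, 3, 4, 7, 13, 15}
B = {4, 12, 13, 14, 15}
Operation: intersection
Elements in both: 4, 13, 15

{4, 13, 15}


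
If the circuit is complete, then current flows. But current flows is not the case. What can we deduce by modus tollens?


Modus tollens: P → Q, ¬Q ⊢ ¬P
P: the circuit is complete
Q: current flows
We have P → Q and Q is false.
By modus tollens, P must be false.

It is not the case that the circuit is complete


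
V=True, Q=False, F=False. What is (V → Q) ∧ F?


V = True, Q = False, F = False
Expression: (V → Q) ∧ F
Step 1: V → Q = True → False (false only if V=True, Q=False) = False
Step 2: (False) ∧ F = False AND False = False

False


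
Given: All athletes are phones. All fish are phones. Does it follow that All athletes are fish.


Premise 1: All athletes are phones.
Premise 2: All fish are phones.
Conclusion: All athletes are fish.
Fallacy: undistributed middle. phones is predicate in both.
Counterexample: athletes and fish could be disjoint subsets of phones.

Invalid


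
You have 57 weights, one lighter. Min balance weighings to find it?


Each weighing has 3 outcomes (left heavy / balance / right heavy), so k weighings distinguish at most 3^k cases; splitting into three near-equal groups achieves this.
Need 3^k ≥ 57: 3^3 = 27 < 57 ≤ 3^4 = 81
k = ⌈log₃(57)⌉ = 4

4


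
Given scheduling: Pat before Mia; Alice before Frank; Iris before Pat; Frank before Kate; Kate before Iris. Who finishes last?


Constraints: Pat before Mia; Alice before Frank; Iris before Pat; Frank before Kate; Kate before Iris
The last task can have nothing scheduled after it, so it must never appear on the left of a 'before'.
Tasks appearing before some other task: Pat, Alice, Iris, Frank, Kate.
The only task not in that list is Mia → it is last.

Mia


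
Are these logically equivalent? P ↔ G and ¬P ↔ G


Expression 1: P ↔ G
Expression 2: ¬P ↔ G
Truth table (P G | Expr1 Expr2):
  T T |   T     F   ← differ
  T F |   F     T   ← differ
  F T |   F     T   ← differ
  F F |   T     F   ← differ
Counterexample: P=T, G=T gives Expr1 = T but Expr2 = F, so the expressions are NOT logically equivalent.

No


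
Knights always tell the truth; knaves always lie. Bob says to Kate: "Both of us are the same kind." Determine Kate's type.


Bob says: "Both of us are the same kind."
Case 1: Bob is a Knight (truth-teller)
  Statement is true → they ARE the same → Kate is also a Knight
Case 2: Bob is a Knave (liar)
  Statement is false → they are NOT the same → Kate is a Knight
In both cases, Kate is a Knight.

Knight


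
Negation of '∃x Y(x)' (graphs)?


Original: ∃x Y(x)
Rule: ¬∀→∃, ¬∃→∀, negate predicate.
Negation: ∀x ¬Y(x)

∀x ¬Y(x)


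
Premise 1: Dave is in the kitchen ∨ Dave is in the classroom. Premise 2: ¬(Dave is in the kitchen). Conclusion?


Disjunctive syllogism: P ∨ Q, ¬P ⊢ Q
Disjunction: Dave is in the kitchen ∨ Dave is in the classroom
We know it is not the case that Dave is in the kitchen.
By disjunctive syllogism, the other disjunct must be true.

Dave is in the classroom


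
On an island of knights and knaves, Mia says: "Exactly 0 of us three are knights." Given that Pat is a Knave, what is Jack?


Mia claims exactly 0 knights among Mia, Pat, Jack.
Given: Pat is a Knave.

Case 1: Mia is a Knight (tells truth)
  Then exactly 0 of the three are knights.
  Counting Mia, Pat: 1 knight(s) so far. Need -1 more → impossible.
Case 2: Mia is a Knave (lies)
  Then the count is NOT 0.
  If Jack = Knave, count = 0 = 0 → claim would be true, contradicts lie.
  If Jack = Knight, count = 1 ≠ 0 → lie confirmed ✓

Jack is a Knight.

Knight


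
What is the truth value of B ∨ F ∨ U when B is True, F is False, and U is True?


B = True, F = False, U = True
Step 1: B ∨ F = True OR False = True
Step 2: True ∨ U = True OR True = True
OR is true when at least one operand is true.

True


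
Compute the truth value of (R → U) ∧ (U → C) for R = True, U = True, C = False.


R = True, U = True, C = False
Step 1: R → U is false only when R=True and U=False. Result: True
Step 2: U → C is false only when U=True and C=False. Result: False
Step 3: True ∧ False = False

False


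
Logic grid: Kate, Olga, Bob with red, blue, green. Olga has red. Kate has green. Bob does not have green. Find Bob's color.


From clues:
  Olga → red
  Kate → green
By elimination, Bob gets the remaining.

blue


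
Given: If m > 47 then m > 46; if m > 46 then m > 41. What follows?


Hypothetical syllogism: P → Q, Q → R ⊢ P → R
Premise 1: m > 47 → m > 46
Premise 2: m > 46 → m > 41
Chain the implications: the middle term (m > 46) links the two.
Conclusion: If m > 47, then m > 41.

If m > 47, then m > 41.


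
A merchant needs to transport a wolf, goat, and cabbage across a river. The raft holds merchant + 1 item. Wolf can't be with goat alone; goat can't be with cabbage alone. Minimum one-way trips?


1. merchant+goat → 2. merchant ← 3. merchant+wolf → 4. merchant+goat ← 5. merchant+cabbage → 6. merchant ← 7. merchant+goat →
Minimum trips = 7

7


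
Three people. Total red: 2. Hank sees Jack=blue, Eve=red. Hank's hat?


Total red = 2, seen red = 1
Own red = 2 - 1 = 1
Hank's hat is red.

red


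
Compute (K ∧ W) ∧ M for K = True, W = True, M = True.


K = True, W = True, M = True
Step 1: K ∧ W = True AND True = True
Step 2: True ∧ M = True AND True = True
AND is true only when ALL operands are true.

True


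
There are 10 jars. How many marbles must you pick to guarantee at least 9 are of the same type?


Pigeonhole: to guarantee k in one of n categories, need (k-1)×n + 1.
k = 9, n = 10
Minimum = (9-1) × 10 + 1 = 8 × 10 + 1

81


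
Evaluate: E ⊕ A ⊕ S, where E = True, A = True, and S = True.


E = True, A = True, S = True
Step 1: E ⊕ A = True XOR True = False
Step 2: False ⊕ S = False XOR True = True
XOR is true when an odd number of operands are true.

True


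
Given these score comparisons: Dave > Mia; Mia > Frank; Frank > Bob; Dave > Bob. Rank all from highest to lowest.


Constraints: Dave > Mia; Mia > Frank; Frank > Bob; Dave > Bob
Method: at each step, the next-highest is the one remaining person who never appears on the smaller side of a constraint between remaining people.
  Step 1: remaining {Bob, Mia, Dave, Frank}; on the smaller side: {Bob, Mia, Frank} → Dave is next (Dave > Mia; Dave > Bob).
  Step 2: remaining {Bob, Mia, Frank}; on the smaller side: {Bob, Frank} → Mia is next (Mia > Frank).
  Step 3: remaining {Bob, Frank}; on the smaller side: {Bob} → Frank is next (Frank > Bob).
  Step 4: only Bob remains → lowest.
Final ranking (highest to lowest):

Dave > Mia > Frank > Bob


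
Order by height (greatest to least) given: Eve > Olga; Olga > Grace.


Constraints: Eve > Olga; Olga > Grace
Method: at each step, the next-highest is the one remaining person who never appears on the smaller side of a constraint between remaining people.
  Step 1: remaining {Grace, Eve, Olga}; on the smaller side: {Grace, Olga} → Eve is next (Eve > Olga).
  Step 2: remaining {Grace, Olga}; on the smaller side: {Grace} → Olga is next (Olga > Grace).
  Step 3: only Grace remains → lowest.
Final ranking (highest to lowest):

Eve > Olga > Grace


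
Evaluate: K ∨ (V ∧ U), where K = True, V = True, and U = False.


K = True, V = True, U = False
Step 1: V ∧ U = True AND False = False
Step 2: K ∨ False = True OR False = True
AND evaluated first (higher precedence); then OR applied.

True


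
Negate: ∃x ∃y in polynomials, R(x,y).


Original: ∃x ∃y R(x,y)
Rule: ¬∀→∃, ¬∃→∀, negate predicate.
Negation: ∀x ∀y ¬R(x,y)

∀x ∀y ¬R(x,y)


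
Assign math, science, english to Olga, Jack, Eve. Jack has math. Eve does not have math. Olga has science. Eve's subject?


From clues:
  Jack → math
  Olga → science
By elimination, Eve gets the remaining.

english


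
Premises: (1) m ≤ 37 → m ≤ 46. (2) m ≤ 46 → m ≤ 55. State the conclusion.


Hypothetical syllogism: P → Q, Q → R ⊢ P → R
Premise 1: m ≤ 37 → m ≤ 46
Premise 2: m ≤ 46 → m ≤ 55
Chain the implications: the middle term (m ≤ 46) links the two.
Conclusion: If m ≤ 37, then m ≤ 55.

If m ≤ 37, then m ≤ 55.


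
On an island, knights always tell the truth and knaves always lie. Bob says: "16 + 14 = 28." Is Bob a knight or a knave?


Statement: "16 + 14 = 28."
Actual: 16 + 14 = 30
Claimed: 28
Statement is FALSE → Bob lies → Knave

Knave


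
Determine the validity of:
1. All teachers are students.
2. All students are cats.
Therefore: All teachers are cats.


Premise 1: All teachers are students.
Premise 2: All students are cats.
Conclusion: All teachers are cats.
Barbara syllogism (AAA-1): All A are B, All B are C → All A are C.
Middle term (students) distributed in premise 2.

Valid


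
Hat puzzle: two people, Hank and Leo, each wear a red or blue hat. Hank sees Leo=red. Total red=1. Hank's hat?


Total red = 1, Leo = red
Red accounted for: 1
Remaining for Hank: 0
Hank's hat is blue.

blue


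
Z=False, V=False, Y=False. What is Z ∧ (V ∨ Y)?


Z = False, V = False, Y = False
Expression: Z ∧ (V ∨ Y)
Step 1: V ∨ Y = False OR False = False
Step 2: Z ∧ (False) = False AND False = False

False


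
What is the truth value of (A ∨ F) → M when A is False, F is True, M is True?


A = False, F = True, M = True
Step 1: A ∨ F = False OR True = True
Step 2: (True) → M: false only when antecedent=True and M=False.
Result: True

True


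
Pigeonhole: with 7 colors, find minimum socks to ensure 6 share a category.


Pigeonhole: to guarantee k in one of n categories, need (k-1)×n + 1.
k = 6, n = 7
Minimum = (6-1) × 7 + 1 = 5 × 7 + 1

36


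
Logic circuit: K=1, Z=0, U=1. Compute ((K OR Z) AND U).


K OR Z = 1|0 = 1
1 AND 1 = 1

1


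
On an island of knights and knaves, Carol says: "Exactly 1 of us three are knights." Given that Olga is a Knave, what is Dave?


Carol claims exactly 1 knights among Carol, Olga, Dave.
Given: Olga is a Knave.

Case 1: Carol is a Knight (tells truth)
  Then exactly 1 of the three are knights.
  Counting Carol, Olga: 1 knight(s) so far. Need 0 more → Dave = Knave.
Case 2: Carol is a Knave (lies)
  Then the count is NOT 1.
  If Dave = Knight, count = 1 = 1 → claim would be true, contradicts lie.
  If Dave = Knave, count = 0 ≠ 1 → lie confirmed ✓

Dave is a Knave.

Knave


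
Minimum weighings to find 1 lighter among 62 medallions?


Each weighing has 3 outcomes (left heavy / balance / right heavy), so k weighings distinguish at most 3^k cases; splitting into three near-equal groups achieves this.
Need 3^k ≥ 62: 3^3 = 27 < 62 ≤ 3^4 = 81
k = ⌈log₃(62)⌉ = 4

4


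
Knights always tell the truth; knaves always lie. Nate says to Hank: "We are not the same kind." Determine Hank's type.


Nate says: "We are not the same kind."
Case 1: Nate is a Knight (truth-teller)
  Statement is true → they ARE different → Hank is a Knave
Case 2: Nate is a Knave (liar)
  Statement is false → they are NOT different → Hank is a Knave
In both cases, Hank is a Knave.

Knave


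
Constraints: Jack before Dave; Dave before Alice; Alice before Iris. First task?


Constraints: Jack before Dave; Dave before Alice; Alice before Iris
The first task can have nothing scheduled before it, so it must never appear on the right of a 'before'.
Tasks appearing after some 'before': Dave, Alice, Iris.
The only task not in that list is Jack → it is first.

Jack


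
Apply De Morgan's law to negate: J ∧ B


De Morgan's law: ¬(P ∧ Q) ≡ ¬P ∨ ¬Q
¬(J ∧ B) = ¬J ∨ ¬B

¬J ∨ ¬B


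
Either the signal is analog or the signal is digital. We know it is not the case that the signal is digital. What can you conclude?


Disjunctive syllogism: P ∨ Q, ¬P ⊢ Q
Disjunction: the signal is analog ∨ the signal is digital
We know it is not the case that the signal is digital.
By disjunctive syllogism, the other disjunct must be true.

The signal is analog


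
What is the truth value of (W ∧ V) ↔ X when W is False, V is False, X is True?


W = False, V = False, X = True
Step 1: W ∧ V = False AND False = False
Step 2: (False) ↔ X: true when both sides have same truth value.
Result: False ↔ True = False

False


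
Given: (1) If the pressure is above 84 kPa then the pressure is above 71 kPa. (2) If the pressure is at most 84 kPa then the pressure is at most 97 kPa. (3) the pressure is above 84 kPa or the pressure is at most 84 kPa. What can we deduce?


Constructive dilemma: (P → Q) ∧ (R → S), P ∨ R ⊢ Q ∨ S
Premise 1: the pressure is above 84 kPa → the pressure is above 71 kPa
Premise 2: the pressure is at most 84 kPa → the pressure is at most 97 kPa
Premise 3: the pressure is above 84 kPa ∨ the pressure is at most 84 kPa
Case 1: Assuming the pressure is above 84 kPa, then by Premise 1, the pressure is above 71 kPa.
Case 2: Assuming the pressure is at most 84 kPa, then by Premise 2, the pressure is at most 97 kPa.
Since one of the pressure is above 84 kPa or the pressure is at most 84 kPa must hold, we get the pressure is above 71 kPa or the pressure is at most 97 kPa.

The pressure is above 71 kPa or the pressure is at most 97 kPa.


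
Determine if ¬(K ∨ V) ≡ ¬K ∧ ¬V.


Expression 1: ¬(K ∨ V)
Expression 2: ¬K ∧ ¬V
Truth table (K V | Expr1 Expr2):
  T T |   F     F
  T F |   F     F
  F T |   F     F
  F F |   T     T
All 4 rows agree, so the expressions are logically equivalent.

Yes


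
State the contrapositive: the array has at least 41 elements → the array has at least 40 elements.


Original: If the array has at least 41 elements, then the array has at least 40 elements
Contrapositive: If ¬Q, then ¬P
Negate Q: not (the array has at least 40 elements)
Negate P: not (the array has at least 41 elements)

If not (the array has at least 40 elements), then not (the array has at least 41 elements).


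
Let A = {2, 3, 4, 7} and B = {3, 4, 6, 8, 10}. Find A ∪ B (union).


A = {2, 3, 4, 7}
B = {3, 4, 6, 8, 10}
Operation: union
All elements combined: 2, 3, 4, 6, 7, 8, 10

{2, 3, 4, 6, 7, 8, 10}


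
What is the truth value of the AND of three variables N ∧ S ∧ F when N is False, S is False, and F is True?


N = False, S = False, F = True
Step 1: N ∧ S = False AND False = False
Step 2: (False) ∧ F = (False) AND True = False
AND is true only when ALL operands are true.

False


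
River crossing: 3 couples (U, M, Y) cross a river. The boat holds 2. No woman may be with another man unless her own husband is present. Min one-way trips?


Label couples U, M, Y (H = husband, W = wife).
Counting alone: 6 people, the boat carries 2 and someone must bring it back, so each round trip nets at most +1 on the far side until the last crossing → at least 9 trips. The jealousy constraint makes 9 impossible; the shortest valid schedule has 11:
1. WU+WM →  (far: WU,WM; near: HU,HM,HY,WY)
2. WU ←       (far: WM; near: HU,HM,HY,WU,WY)
3. WU+WY →  (far: WU,WM,WY; near: HU,HM,HY)
4. WU ←       (far: WM,WY; near: HU,HM,HY,WU)
5. HM+HY →  (far: HM,WM,HY,WY; near: HU,WU)
6. HM+WM ←  (far: HY,WY; near: HU,WU,HM,WM)
7. HU+HM →  (far: HU,HM,HY,WY; near: WU,WM)
8. WY ←       (far: HU,HM,HY; near: WU,WM,WY)
9. WU+WM →  (far: HU,WU,HM,WM,HY; near: WY)
10. HY ←      (far: HU,WU,HM,WM; near: HY,WY)
11. HY+WY → (far: all six; near: empty)
In every state each wife is either with her husband or with no other man.
Minimum trips = 11

11


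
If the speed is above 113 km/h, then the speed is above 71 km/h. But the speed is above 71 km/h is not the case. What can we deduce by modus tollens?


Modus tollens: P → Q, ¬Q ⊢ ¬P
P: the speed is above 113 km/h
Q: the speed is above 71 km/h
We have P → Q and Q is false.
By modus tollens, P must be false.

It is not the case that the speed is above 113 km/h


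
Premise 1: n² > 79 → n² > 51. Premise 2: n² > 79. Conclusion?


Modus ponens: P → Q, P ⊢ Q
P: n² > 79
Q: n² > 51
We have P → Q and P is true.
By modus ponens, Q must be true.

n² > 51
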